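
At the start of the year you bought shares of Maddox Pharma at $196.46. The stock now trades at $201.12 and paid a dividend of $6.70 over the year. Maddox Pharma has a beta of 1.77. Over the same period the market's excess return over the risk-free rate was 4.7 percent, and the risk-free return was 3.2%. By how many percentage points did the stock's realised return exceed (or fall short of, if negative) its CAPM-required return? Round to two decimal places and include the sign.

-5.74%

Realised HPR = (P1 + D1 − P0) / P0 = (201.12 + 6.70 − 196.46) / 196.46 = 11.36 / 196.46 = 5.7823%
CAPM required = R_f + β·MRP = 3.2% + 1.77 × 4.7% = 11.5190%
α = realised − required = 5.7823% − 11.5190% = -5.74%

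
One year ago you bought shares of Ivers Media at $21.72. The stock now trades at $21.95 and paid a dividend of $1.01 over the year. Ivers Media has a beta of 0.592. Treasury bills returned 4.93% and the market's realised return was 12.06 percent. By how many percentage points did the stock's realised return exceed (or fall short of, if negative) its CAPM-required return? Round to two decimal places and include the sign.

-3.44%

Realised HPR = (P1 + D1 − P0) / P0 = (21.95 + 1.01 − 21.72) / 21.72 = 1.24 / 21.72 = 5.7090%
MRP = 12.06% − 4.93% = 7.13%
CAPM required = R_f + β·MRP = 4.93% + 0.592 × 7.13% = 9.15096%
α = realised − required = 5.7090% − 9.15096% = -3.44%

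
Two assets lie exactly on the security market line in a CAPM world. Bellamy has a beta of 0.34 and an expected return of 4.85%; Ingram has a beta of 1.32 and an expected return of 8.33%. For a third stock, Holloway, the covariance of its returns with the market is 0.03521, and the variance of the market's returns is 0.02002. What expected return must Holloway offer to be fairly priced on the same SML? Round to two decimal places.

MRP = (8.33% − 4.85%) / (1.32 − 0.34) = 3.5510%
R_f = 4.85% − 0.34 × 3.5510% = 3.6427%
β_Holloway = Cov / Var(R_m) = 0.03521 / 0.02002 = 1.7587
E(R_Holloway) = R_f + β × MRP = 3.6427% + 1.7587 × 3.5510% = 9.89%

9.89%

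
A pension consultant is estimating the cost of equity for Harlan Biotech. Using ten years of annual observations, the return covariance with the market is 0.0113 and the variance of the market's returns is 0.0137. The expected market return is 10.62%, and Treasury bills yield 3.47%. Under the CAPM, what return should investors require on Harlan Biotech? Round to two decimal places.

9.37%

β = Cov(R_i, R_m) / Var(R_m) = 0.0113 / 0.0137 = 0.8248
MRP = 10.62% − 3.47% = 7.15%
E(R) = R_f + β × MRP = 3.47% + 0.8248 × 7.15% = 9.37%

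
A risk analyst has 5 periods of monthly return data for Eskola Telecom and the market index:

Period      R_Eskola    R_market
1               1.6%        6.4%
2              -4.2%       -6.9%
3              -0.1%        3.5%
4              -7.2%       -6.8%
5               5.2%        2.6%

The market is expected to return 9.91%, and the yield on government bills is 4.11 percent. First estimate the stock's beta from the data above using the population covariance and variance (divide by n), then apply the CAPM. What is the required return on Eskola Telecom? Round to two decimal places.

7.90%

Mean R_i = (1.6 − 4.2 − 0.1 − 7.2 + 5.2) / 5 = -0.9400%
Mean R_m = (6.4 − 6.9 + 3.5 − 6.8 + 2.6) / 5 = -0.2400%
Σ(R_i − R̄_i)(R_m − R̄_m) = 100.2220  ⇒  Cov = 100.2220 / 5 = 20.0444
Σ(R_m − R̄_m)² = 153.5320  ⇒  Var(R_m) = 153.5320 / 5 = 30.7064
β = Cov / Var(R_m) = 20.0444 / 30.7064 = 0.6528
MRP = 9.91% − 4.11% = 5.80%
E(R) = R_f + β × MRP = 4.11% + 0.6528 × 5.80% = 7.90%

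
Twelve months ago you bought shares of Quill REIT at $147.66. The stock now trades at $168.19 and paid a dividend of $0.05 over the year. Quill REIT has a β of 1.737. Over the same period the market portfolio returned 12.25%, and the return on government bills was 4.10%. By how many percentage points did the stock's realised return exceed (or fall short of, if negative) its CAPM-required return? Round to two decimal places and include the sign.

Realised HPR = (P1 + D1 − P0) / P0 = (168.19 + 0.05 − 147.66) / 147.66 = 20.58 / 147.66 = 13.9374%
MRP = 12.25% − 4.10% = 8.15%
CAPM required = R_f + β·MRP = 4.10% + 1.737 × 8.15% = 18.25655%
α = realised − required = 13.9374% − 18.25655% = -4.32%

-4.32%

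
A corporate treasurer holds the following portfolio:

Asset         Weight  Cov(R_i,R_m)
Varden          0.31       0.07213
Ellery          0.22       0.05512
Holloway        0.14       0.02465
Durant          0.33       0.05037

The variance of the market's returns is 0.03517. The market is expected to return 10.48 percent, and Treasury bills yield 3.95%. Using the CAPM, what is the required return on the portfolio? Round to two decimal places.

14.08%

β_Varden = 0.07213 / 0.03517 = 2.0509
β_Ellery = 0.05512 / 0.03517 = 1.5672
β_Holloway = 0.02465 / 0.03517 = 0.7009
β_Durant = 0.05037 / 0.03517 = 1.4322
β_P = Σ w_i β_i = 0.31×2.0509 + 0.22×1.5672 + 0.14×0.7009 + 0.33×1.4322 = 1.5513
MRP = 10.48% − 3.95% = 6.53%
E(R_P) = R_f + β_P × MRP = 3.95% + 1.5513 × 6.53% = 14.08%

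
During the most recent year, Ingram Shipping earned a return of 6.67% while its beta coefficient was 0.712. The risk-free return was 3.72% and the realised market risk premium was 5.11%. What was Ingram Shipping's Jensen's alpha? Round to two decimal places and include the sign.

CAPM benchmark = R_f + β(R_m − R_f) = 3.72% + 0.712 × 5.11% = 7.35832%
α = actual − benchmark = 6.67% − 7.35832% = -0.69%

-0.69%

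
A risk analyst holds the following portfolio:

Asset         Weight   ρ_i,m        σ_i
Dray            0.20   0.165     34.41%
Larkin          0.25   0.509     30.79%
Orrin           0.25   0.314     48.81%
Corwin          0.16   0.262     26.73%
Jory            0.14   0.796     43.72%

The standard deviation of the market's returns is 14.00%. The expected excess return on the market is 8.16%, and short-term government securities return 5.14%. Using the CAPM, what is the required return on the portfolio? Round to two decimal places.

β_Dray = 0.165 × 34.41% / 14.00% = 0.4055
β_Larkin = 0.509 × 30.79% / 14.00% = 1.1194
β_Orrin = 0.314 × 48.81% / 14.00% = 1.0947
β_Corwin = 0.262 × 26.73% / 14.00% = 0.5002
β_Jory = 0.796 × 43.72% / 14.00% = 2.4858
β_P = Σ w_i β_i = 0.20×0.4055 + 0.25×1.1194 + 0.25×1.0947 + 0.16×0.5002 + 0.14×2.4858 = 1.0627
E(R_P) = R_f + β_P × MRP = 5.14% + 1.0627 × 8.16% = 13.81%

13.81%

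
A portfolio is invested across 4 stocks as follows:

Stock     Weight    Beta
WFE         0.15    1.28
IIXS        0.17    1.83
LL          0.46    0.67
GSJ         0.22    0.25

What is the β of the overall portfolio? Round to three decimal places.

β_P = Σ w_i β_i = 0.15×1.28 + 0.17×1.83 + 0.46×0.67 + 0.22×0.25 = 0.8663

0.866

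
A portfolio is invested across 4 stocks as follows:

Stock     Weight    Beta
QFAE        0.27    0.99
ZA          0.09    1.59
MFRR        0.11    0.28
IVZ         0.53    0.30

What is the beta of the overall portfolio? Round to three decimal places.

β_P = Σ w_i β_i = 0.27×0.99 + 0.09×1.59 + 0.11×0.28 + 0.53×0.30 = 0.6002

0.600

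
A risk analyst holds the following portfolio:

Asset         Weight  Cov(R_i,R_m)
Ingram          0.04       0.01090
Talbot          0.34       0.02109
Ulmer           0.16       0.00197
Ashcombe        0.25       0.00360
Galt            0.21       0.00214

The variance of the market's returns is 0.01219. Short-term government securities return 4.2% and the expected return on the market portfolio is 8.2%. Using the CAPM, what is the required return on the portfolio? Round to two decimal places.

β_Ingram = 0.01090 / 0.01219 = 0.8942
β_Talbot = 0.02109 / 0.01219 = 1.7301
β_Ulmer = 0.00197 / 0.01219 = 0.1616
β_Ashcombe = 0.00360 / 0.01219 = 0.2953
β_Galt = 0.00214 / 0.01219 = 0.1756
β_P = Σ w_i β_i = 0.04×0.8942 + 0.34×1.7301 + 0.16×0.1616 + 0.25×0.2953 + 0.21×0.1756 = 0.7606
MRP = 8.2% − 4.2% = 4.00%
E(R_P) = R_f + β_P × MRP = 4.2% + 0.7606 × 4.0% = 7.24%

7.24%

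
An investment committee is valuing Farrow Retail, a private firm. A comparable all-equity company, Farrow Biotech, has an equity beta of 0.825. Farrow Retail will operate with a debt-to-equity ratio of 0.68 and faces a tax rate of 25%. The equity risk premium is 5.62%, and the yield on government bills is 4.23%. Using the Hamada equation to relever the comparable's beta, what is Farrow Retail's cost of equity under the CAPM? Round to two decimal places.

11.23%

β_L = β_U × [1 + (1 − t)(D/E)] = 0.825 × [1 + (1 − 0.25) × 0.68]
    = 0.825 × [1 + 0.75 × 0.68] = 0.825 × 1.5100 = 1.2458
E(R) = R_f + β_L × MRP = 4.23% + 1.2458 × 5.62% = 11.23%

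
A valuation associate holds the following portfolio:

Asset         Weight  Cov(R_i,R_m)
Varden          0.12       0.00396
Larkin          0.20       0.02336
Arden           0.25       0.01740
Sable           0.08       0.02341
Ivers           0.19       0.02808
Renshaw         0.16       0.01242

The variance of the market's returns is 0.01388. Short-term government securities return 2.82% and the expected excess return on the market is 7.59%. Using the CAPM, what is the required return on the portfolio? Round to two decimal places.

13.04%

β_Varden = 0.00396 / 0.01388 = 0.2853
β_Larkin = 0.02336 / 0.01388 = 1.6830
β_Arden = 0.01740 / 0.01388 = 1.2536
β_Sable = 0.02341 / 0.01388 = 1.6866
β_Ivers = 0.02808 / 0.01388 = 2.0231
β_Renshaw = 0.01242 / 0.01388 = 0.8948
β_P = Σ w_i β_i = 0.12×0.2853 + 0.20×1.6830 + 0.25×1.2536 + 0.08×1.6866 + 0.19×2.0231 + 0.16×0.8948 = 1.3467
E(R_P) = R_f + β_P × MRP = 2.82% + 1.3467 × 7.59% = 13.04%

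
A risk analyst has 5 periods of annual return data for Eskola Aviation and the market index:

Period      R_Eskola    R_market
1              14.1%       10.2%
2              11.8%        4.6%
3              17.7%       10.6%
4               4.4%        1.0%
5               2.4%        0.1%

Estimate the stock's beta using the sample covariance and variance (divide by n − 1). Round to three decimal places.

Mean R_i = (14.1 + 11.8 + 17.7 + 4.4 + 2.4) / 5 = 10.0800%
Mean R_m = (10.2 + 4.6 + 10.6 + 1.0 + 0.1) / 5 = 5.3000%
Σ(R_i − R̄_i)(R_m − R̄_m) = 123.2400  ⇒  Cov = 123.2400 / 4 = 30.8100
Σ(R_m − R̄_m)² = 98.1200  ⇒  Var(R_m) = 98.1200 / 4 = 24.5300
β = Cov / Var(R_m) = 30.8100 / 24.5300 = 1.2560

1.256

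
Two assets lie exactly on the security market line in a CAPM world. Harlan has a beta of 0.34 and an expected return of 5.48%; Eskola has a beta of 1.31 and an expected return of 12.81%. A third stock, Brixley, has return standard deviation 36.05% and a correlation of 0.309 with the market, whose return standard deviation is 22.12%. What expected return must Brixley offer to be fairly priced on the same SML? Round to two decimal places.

MRP = (12.81% − 5.48%) / (1.31 − 0.34) = 7.5567%
R_f = 5.48% − 0.34 × 7.5567% = 2.9107%
β_Brixley = ρ·σ_i/σ_m = 0.309 × 36.05 / 22.12 = 0.5036
E(R_Brixley) = R_f + β × MRP = 2.9107% + 0.5036 × 7.5567% = 6.72%

6.72%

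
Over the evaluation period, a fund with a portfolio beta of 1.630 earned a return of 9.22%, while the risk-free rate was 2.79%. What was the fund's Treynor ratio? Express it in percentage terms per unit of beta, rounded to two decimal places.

3.94%

Treynor = (R_P − R_f) / β_P = (9.22% − 2.79%) / 1.6300 = 6.43% / 1.6300 = 3.94%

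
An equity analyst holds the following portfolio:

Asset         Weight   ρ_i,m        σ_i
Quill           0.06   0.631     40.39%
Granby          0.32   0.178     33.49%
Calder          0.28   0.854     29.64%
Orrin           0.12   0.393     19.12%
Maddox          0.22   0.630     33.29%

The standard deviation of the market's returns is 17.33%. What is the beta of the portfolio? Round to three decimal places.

β_Quill = 0.631 × 40.39% / 17.33% = 1.4706
β_Granby = 0.178 × 33.49% / 17.33% = 0.3440
β_Calder = 0.854 × 29.64% / 17.33% = 1.4606
β_Orrin = 0.393 × 19.12% / 17.33% = 0.4336
β_Maddox = 0.630 × 33.29% / 17.33% = 1.2102
β_P = Σ w_i β_i = 0.06×1.4706 + 0.32×0.3440 + 0.28×1.4606 + 0.12×0.4336 + 0.22×1.2102 = 0.9256

0.926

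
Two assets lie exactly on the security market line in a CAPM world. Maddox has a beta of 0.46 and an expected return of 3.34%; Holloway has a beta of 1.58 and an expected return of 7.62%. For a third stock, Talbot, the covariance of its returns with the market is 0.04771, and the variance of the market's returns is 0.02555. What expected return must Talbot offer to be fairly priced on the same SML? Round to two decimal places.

8.72%

MRP = (7.62% − 3.34%) / (1.58 − 0.46) = 3.8214%
R_f = 3.34% − 0.46 × 3.8214% = 1.5822%
β_Talbot = Cov / Var(R_m) = 0.04771 / 0.02555 = 1.8673
E(R_Talbot) = R_f + β × MRP = 1.5822% + 1.8673 × 3.8214% = 8.72%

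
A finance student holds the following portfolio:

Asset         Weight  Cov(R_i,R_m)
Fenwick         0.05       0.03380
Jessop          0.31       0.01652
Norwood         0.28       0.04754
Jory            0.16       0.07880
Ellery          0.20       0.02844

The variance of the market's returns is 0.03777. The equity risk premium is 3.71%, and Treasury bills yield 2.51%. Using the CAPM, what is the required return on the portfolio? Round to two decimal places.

β_Fenwick = 0.03380 / 0.03777 = 0.8949
β_Jessop = 0.01652 / 0.03777 = 0.4374
β_Norwood = 0.04754 / 0.03777 = 1.2587
β_Jory = 0.07880 / 0.03777 = 2.0863
β_Ellery = 0.02844 / 0.03777 = 0.7530
β_P = Σ w_i β_i = 0.05×0.8949 + 0.31×0.4374 + 0.28×1.2587 + 0.16×2.0863 + 0.20×0.7530 = 1.0172
E(R_P) = R_f + β_P × MRP = 2.51% + 1.0172 × 3.71% = 6.28%

6.28%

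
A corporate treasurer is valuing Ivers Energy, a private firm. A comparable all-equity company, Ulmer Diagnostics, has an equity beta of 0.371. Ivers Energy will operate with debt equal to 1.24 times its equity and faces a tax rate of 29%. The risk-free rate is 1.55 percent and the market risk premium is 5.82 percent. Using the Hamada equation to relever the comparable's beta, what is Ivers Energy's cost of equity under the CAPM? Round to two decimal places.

β_L = β_U × [1 + (1 − t)(D/E)] = 0.371 × [1 + (1 − 0.29) × 1.24]
    = 0.371 × [1 + 0.71 × 1.24] = 0.371 × 1.8804 = 0.6976
E(R) = R_f + β_L × MRP = 1.55% + 0.6976 × 5.82% = 5.61%

5.61%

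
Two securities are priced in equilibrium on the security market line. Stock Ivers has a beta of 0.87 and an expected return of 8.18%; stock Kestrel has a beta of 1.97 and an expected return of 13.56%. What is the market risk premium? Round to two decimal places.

Both satisfy E(R) = R_f + β·MRP, so the slope of the SML is
MRP = (13.56% − 8.18%) / (1.97 − 0.87) = 5.38% / 1.10 = 4.8909%

4.89%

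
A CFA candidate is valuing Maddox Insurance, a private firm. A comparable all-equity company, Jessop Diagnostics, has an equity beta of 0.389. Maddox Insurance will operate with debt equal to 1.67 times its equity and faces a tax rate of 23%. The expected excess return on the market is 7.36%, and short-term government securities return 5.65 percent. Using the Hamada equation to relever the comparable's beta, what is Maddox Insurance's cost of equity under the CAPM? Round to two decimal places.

12.19%

β_L = β_U × [1 + (1 − t)(D/E)] = 0.389 × [1 + (1 − 0.23) × 1.67]
    = 0.389 × [1 + 0.77 × 1.67] = 0.389 × 2.2859 = 0.8892
E(R) = R_f + β_L × MRP = 5.65% + 0.8892 × 7.36% = 12.19%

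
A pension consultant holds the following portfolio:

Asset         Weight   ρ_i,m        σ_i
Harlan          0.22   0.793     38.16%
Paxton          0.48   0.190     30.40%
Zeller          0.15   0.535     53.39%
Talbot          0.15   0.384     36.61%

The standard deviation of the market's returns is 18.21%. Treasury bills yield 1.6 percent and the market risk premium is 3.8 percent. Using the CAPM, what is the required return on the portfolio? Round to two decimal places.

β_Harlan = 0.793 × 38.16% / 18.21% = 1.6618
β_Paxton = 0.190 × 30.40% / 18.21% = 0.3172
β_Zeller = 0.535 × 53.39% / 18.21% = 1.5686
β_Talbot = 0.384 × 36.61% / 18.21% = 0.7720
β_P = Σ w_i β_i = 0.22×1.6618 + 0.48×0.3172 + 0.15×1.5686 + 0.15×0.7720 = 0.8689
E(R_P) = R_f + β_P × MRP = 1.6% + 0.8689 × 3.8% = 4.90%

4.90%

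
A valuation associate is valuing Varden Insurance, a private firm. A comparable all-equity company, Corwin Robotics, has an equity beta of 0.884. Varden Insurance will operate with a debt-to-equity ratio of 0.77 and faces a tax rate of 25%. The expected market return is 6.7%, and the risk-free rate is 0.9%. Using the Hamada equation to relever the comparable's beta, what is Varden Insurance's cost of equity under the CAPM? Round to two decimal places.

8.99%

β_L = β_U × [1 + (1 − t)(D/E)] = 0.884 × [1 + (1 − 0.25) × 0.77]
    = 0.884 × [1 + 0.75 × 0.77] = 0.884 × 1.5775 = 1.3945
MRP = 6.7% − 0.9% = 5.80%
E(R) = R_f + β_L × MRP = 0.9% + 1.3945 × 5.8% = 8.99%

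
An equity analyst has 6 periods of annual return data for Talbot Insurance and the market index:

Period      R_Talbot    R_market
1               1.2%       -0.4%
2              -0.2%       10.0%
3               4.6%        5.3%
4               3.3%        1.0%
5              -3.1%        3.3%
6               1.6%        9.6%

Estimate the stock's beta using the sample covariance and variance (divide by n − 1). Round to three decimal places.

Mean R_i = (1.2 − 0.2 + 4.6 + 3.3 − 3.1 + 1.6) / 6 = 1.2333%
Mean R_m = (-0.4 + 10.0 + 5.3 + 1.0 + 3.3 + 9.6) / 6 = 4.8000%
Σ(R_i − R̄_i)(R_m − R̄_m) = -5.1900  ⇒  Cov = -5.1900 / 5 = -1.0380
Σ(R_m − R̄_m)² = 94.0600  ⇒  Var(R_m) = 94.0600 / 5 = 18.8120
β = Cov / Var(R_m) = -1.0380 / 18.8120 = -0.0552

-0.055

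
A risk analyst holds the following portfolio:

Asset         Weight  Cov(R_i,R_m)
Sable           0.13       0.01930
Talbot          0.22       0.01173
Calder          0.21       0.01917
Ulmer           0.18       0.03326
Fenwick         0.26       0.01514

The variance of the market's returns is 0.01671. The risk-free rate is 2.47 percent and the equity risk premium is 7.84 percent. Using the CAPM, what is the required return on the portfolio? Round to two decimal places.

β_Sable = 0.01930 / 0.01671 = 1.1550
β_Talbot = 0.01173 / 0.01671 = 0.7020
β_Calder = 0.01917 / 0.01671 = 1.1472
β_Ulmer = 0.03326 / 0.01671 = 1.9904
β_Fenwick = 0.01514 / 0.01671 = 0.9060
β_P = Σ w_i β_i = 0.13×1.1550 + 0.22×0.7020 + 0.21×1.1472 + 0.18×1.9904 + 0.26×0.9060 = 1.1393
E(R_P) = R_f + β_P × MRP = 2.47% + 1.1393 × 7.84% = 11.40%

11.40%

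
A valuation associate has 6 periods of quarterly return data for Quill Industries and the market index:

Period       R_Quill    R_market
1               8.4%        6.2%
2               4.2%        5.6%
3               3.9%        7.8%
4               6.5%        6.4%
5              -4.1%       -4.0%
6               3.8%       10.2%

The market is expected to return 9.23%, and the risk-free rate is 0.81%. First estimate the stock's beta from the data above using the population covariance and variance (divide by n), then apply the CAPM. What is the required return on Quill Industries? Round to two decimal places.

6.55%

Mean R_i = (8.4 + 4.2 + 3.9 + 6.5 − 4.1 + 3.8) / 6 = 3.7833%
Mean R_m = (6.2 + 5.6 + 7.8 + 6.4 − 4.0 + 10.2) / 6 = 5.3667%
Σ(R_i − R̄_i)(R_m − R̄_m) = 80.9567  ⇒  Cov = 80.9567 / 6 = 13.4928
Σ(R_m − R̄_m)² = 118.8333  ⇒  Var(R_m) = 118.8333 / 6 = 19.8056
β = Cov / Var(R_m) = 13.4928 / 19.8056 = 0.6813
MRP = 9.23% − 0.81% = 8.42%
E(R) = R_f + β × MRP = 0.81% + 0.6813 × 8.42% = 6.55%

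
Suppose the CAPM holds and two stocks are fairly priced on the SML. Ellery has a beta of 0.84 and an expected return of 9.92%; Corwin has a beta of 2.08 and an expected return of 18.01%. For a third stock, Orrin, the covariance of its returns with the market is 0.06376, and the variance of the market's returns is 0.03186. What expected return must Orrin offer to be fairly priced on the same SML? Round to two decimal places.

17.50%

MRP = (18.01% − 9.92%) / (2.08 − 0.84) = 6.5242%
R_f = 9.92% − 0.84 × 6.5242% = 4.4397%
β_Orrin = Cov / Var(R_m) = 0.06376 / 0.03186 = 2.0013
E(R_Orrin) = R_f + β × MRP = 4.4397% + 2.0013 × 6.5242% = 17.50%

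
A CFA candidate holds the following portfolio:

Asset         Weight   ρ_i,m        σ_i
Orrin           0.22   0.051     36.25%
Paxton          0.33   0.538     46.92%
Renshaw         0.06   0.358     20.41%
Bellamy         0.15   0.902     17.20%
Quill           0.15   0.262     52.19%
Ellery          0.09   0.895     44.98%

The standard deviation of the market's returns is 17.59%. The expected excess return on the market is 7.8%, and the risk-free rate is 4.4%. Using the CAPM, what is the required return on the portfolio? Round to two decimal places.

β_Orrin = 0.051 × 36.25% / 17.59% = 0.1051
β_Paxton = 0.538 × 46.92% / 17.59% = 1.4351
β_Renshaw = 0.358 × 20.41% / 17.59% = 0.4154
β_Bellamy = 0.902 × 17.20% / 17.59% = 0.8820
β_Quill = 0.262 × 52.19% / 17.59% = 0.7774
β_Ellery = 0.895 × 44.98% / 17.59% = 2.2886
β_P = Σ w_i β_i = 0.22×0.1051 + 0.33×1.4351 + 0.06×0.4154 + 0.15×0.8820 + 0.15×0.7774 + 0.09×2.2886 = 0.9765
E(R_P) = R_f + β_P × MRP = 4.4% + 0.9765 × 7.8% = 12.02%

12.02%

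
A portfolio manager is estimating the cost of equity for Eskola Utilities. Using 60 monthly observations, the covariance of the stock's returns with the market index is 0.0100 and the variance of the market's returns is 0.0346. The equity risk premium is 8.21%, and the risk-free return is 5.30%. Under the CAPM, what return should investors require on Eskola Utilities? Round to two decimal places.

7.67%

β = Cov(R_i, R_m) / Var(R_m) = 0.0100 / 0.0346 = 0.2890
E(R) = R_f + β × MRP = 5.30% + 0.2890 × 8.21% = 7.67%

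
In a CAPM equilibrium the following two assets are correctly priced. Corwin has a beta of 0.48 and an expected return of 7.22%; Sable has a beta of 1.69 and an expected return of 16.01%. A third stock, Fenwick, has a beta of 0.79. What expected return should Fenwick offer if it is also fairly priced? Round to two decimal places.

9.47%

MRP (SML slope) = (16.01% − 7.22%) / (1.69 − 0.48) = 8.79% / 1.21 = 7.2645%
R_f (intercept) = 7.22% − 0.48 × 7.2645% = 3.7330%
E(R_Fenwick) = R_f + β × MRP = 3.7330% + 0.79 × 7.2645% = 9.47%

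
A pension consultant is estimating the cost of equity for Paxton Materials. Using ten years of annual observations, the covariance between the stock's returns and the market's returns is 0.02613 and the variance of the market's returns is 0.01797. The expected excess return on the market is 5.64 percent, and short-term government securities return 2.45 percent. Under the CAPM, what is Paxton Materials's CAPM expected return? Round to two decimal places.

β = Cov(R_i, R_m) / Var(R_m) = 0.02613 / 0.01797 = 1.4541
E(R) = R_f + β × MRP = 2.45% + 1.4541 × 5.64% = 10.65%

10.65%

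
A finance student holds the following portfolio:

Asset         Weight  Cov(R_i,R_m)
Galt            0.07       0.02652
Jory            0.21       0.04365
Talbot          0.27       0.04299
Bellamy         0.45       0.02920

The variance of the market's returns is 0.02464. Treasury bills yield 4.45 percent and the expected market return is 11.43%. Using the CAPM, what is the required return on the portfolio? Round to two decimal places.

14.58%

β_Galt = 0.02652 / 0.02464 = 1.0763
β_Jory = 0.04365 / 0.02464 = 1.7715
β_Talbot = 0.04299 / 0.02464 = 1.7447
β_Bellamy = 0.02920 / 0.02464 = 1.1851
β_P = Σ w_i β_i = 0.07×1.0763 + 0.21×1.7715 + 0.27×1.7447 + 0.45×1.1851 = 1.4517
MRP = 11.43% − 4.45% = 6.98%
E(R_P) = R_f + β_P × MRP = 4.45% + 1.4517 × 6.98% = 14.58%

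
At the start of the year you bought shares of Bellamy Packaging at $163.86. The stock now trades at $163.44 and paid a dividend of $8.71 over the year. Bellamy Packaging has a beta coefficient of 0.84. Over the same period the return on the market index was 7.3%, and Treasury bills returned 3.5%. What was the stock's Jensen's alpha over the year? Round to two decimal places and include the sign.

-1.63%

Realised HPR = (P1 + D1 − P0) / P0 = (163.44 + 8.71 − 163.86) / 163.86 = 8.29 / 163.86 = 5.0592%
MRP = 7.3% − 3.5% = 3.80%
CAPM required = R_f + β·MRP = 3.5% + 0.84 × 3.8% = 6.6920%
α = realised − required = 5.0592% − 6.6920% = -1.63%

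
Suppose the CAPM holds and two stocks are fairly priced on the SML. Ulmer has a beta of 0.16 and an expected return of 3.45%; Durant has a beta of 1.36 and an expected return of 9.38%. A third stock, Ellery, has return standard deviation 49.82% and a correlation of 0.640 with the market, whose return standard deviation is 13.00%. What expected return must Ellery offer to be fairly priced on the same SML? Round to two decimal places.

14.78%

MRP = (9.38% − 3.45%) / (1.36 − 0.16) = 4.9417%
R_f = 3.45% − 0.16 × 4.9417% = 2.6593%
β_Ellery = ρ·σ_i/σ_m = 0.640 × 49.82 / 13.00 = 2.4527
E(R_Ellery) = R_f + β × MRP = 2.6593% + 2.4527 × 4.9417% = 14.78%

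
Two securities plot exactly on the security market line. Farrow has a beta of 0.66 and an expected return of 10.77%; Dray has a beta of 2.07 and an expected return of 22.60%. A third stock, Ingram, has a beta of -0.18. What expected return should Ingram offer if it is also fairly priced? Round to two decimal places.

3.72%

MRP (SML slope) = (22.60% − 10.77%) / (2.07 − 0.66) = 11.83% / 1.41 = 8.3901%
R_f (intercept) = 10.77% − 0.66 × 8.3901% = 5.2325%
E(R_Ingram) = R_f + β × MRP = 5.2325% + -0.18 × 8.3901% = 3.72%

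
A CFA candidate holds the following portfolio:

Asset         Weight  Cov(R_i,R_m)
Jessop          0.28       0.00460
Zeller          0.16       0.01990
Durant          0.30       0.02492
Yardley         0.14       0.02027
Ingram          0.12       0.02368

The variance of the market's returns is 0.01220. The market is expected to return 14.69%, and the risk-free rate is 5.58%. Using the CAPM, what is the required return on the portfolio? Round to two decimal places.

β_Jessop = 0.00460 / 0.01220 = 0.3770
β_Zeller = 0.01990 / 0.01220 = 1.6311
β_Durant = 0.02492 / 0.01220 = 2.0426
β_Yardley = 0.02027 / 0.01220 = 1.6615
β_Ingram = 0.02368 / 0.01220 = 1.9410
β_P = Σ w_i β_i = 0.28×0.3770 + 0.16×1.6311 + 0.30×2.0426 + 0.14×1.6615 + 0.12×1.9410 = 1.4448
MRP = 14.69% − 5.58% = 9.11%
E(R_P) = R_f + β_P × MRP = 5.58% + 1.4448 × 9.11% = 18.74%

18.74%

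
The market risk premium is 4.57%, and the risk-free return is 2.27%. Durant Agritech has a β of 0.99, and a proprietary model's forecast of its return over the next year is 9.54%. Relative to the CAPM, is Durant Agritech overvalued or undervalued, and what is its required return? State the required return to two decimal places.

Undervalued; required return 6.79%

Required return = R_f + β·MRP = 2.27% + 0.99 × 4.57% = 6.79%
Forecast 9.54% > required 6.79% → the stock plots above the SML → undervalued.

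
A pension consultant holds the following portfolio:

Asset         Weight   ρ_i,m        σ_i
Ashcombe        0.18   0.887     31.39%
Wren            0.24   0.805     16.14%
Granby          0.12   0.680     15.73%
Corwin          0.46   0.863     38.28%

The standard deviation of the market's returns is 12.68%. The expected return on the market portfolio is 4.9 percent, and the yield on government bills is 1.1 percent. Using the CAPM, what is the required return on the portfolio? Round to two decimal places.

β_Ashcombe = 0.887 × 31.39% / 12.68% = 2.1958
β_Wren = 0.805 × 16.14% / 12.68% = 1.0247
β_Granby = 0.680 × 15.73% / 12.68% = 0.8436
β_Corwin = 0.863 × 38.28% / 12.68% = 2.6053
β_P = Σ w_i β_i = 0.18×2.1958 + 0.24×1.0247 + 0.12×0.8436 + 0.46×2.6053 = 1.9408
MRP = 4.9% − 1.1% = 3.80%
E(R_P) = R_f + β_P × MRP = 1.1% + 1.9408 × 3.8% = 8.48%

8.48%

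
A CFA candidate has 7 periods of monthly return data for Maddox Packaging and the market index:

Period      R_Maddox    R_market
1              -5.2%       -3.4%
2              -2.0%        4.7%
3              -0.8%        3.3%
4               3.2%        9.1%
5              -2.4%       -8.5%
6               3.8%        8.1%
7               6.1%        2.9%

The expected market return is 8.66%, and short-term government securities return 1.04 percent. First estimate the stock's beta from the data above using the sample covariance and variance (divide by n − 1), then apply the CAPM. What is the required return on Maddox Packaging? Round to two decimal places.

4.18%

Mean R_i = (-5.2 − 2.0 − 0.8 + 3.2 − 2.4 + 3.8 + 6.1) / 7 = 0.3857%
Mean R_m = (-3.4 + 4.7 + 3.3 + 9.1 − 8.5 + 8.1 + 2.9) / 7 = 2.3143%
Σ(R_i − R̄_i)(R_m − R̄_m) = 97.3814  ⇒  Cov = 97.3814 / 6 = 16.2302
Σ(R_m − R̄_m)² = 236.1286  ⇒  Var(R_m) = 236.1286 / 6 = 39.3548
β = Cov / Var(R_m) = 16.2302 / 39.3548 = 0.4124
MRP = 8.66% − 1.04% = 7.62%
E(R) = R_f + β × MRP = 1.04% + 0.4124 × 7.62% = 4.18%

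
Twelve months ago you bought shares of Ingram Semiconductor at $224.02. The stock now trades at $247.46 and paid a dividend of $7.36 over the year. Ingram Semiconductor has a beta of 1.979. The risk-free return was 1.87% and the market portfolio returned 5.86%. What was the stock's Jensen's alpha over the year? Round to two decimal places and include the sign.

+3.98%

Realised HPR = (P1 + D1 − P0) / P0 = (247.46 + 7.36 − 224.02) / 224.02 = 30.80 / 224.02 = 13.7488%
MRP = 5.86% − 1.87% = 3.99%
CAPM required = R_f + β·MRP = 1.87% + 1.979 × 3.99% = 9.76621%
α = realised − required = 13.7488% − 9.76621% = +3.98%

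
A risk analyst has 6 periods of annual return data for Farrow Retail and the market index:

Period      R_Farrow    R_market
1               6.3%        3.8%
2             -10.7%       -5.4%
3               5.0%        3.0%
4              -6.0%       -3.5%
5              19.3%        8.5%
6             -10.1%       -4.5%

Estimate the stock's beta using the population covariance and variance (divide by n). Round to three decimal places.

Mean R_i = (6.3 − 10.7 + 5.0 − 6.0 + 19.3 − 10.1) / 6 = 0.6333%
Mean R_m = (3.8 − 5.4 + 3.0 − 3.5 + 8.5 − 4.5) / 6 = 0.3167%
Σ(R_i − R̄_i)(R_m − R̄_m) = 326.0167  ⇒  Cov = 326.0167 / 6 = 54.3361
Σ(R_m − R̄_m)² = 156.7483  ⇒  Var(R_m) = 156.7483 / 6 = 26.1247
β = Cov / Var(R_m) = 54.3361 / 26.1247 = 2.0799

2.080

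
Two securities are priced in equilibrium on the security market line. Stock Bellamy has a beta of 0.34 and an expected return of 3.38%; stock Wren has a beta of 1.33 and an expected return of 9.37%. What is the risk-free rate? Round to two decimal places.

1.32%

Both satisfy E(R) = R_f + β·MRP, so the slope of the SML is
MRP = (9.37% − 3.38%) / (1.33 − 0.34) = 5.99% / 0.99 = 6.0505%
R_f = E(R_Bellamy) − β_Bellamy·MRP = 3.38% − 0.34 × 6.0505% = 1.3228%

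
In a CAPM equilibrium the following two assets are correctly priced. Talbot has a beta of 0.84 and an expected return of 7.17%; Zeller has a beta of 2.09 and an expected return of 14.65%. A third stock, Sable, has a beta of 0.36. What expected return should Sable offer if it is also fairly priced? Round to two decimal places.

MRP (SML slope) = (14.65% − 7.17%) / (2.09 − 0.84) = 7.48% / 1.25 = 5.9840%
R_f (intercept) = 7.17% − 0.84 × 5.9840% = 2.1434%
E(R_Sable) = R_f + β × MRP = 2.1434% + 0.36 × 5.9840% = 4.30%

4.30%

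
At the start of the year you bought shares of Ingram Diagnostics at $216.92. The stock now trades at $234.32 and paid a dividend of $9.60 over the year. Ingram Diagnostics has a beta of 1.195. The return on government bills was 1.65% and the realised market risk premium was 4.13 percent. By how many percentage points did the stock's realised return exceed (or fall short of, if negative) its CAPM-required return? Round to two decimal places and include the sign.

Realised HPR = (P1 + D1 − P0) / P0 = (234.32 + 9.60 − 216.92) / 216.92 = 27.00 / 216.92 = 12.4470%
CAPM required = R_f + β·MRP = 1.65% + 1.195 × 4.13% = 6.58535%
α = realised − required = 12.4470% − 6.58535% = +5.86%

+5.86%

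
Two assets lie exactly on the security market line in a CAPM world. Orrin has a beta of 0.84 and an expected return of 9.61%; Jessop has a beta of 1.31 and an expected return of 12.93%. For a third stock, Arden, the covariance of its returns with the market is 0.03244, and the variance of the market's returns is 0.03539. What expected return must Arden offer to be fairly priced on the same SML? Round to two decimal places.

MRP = (12.93% − 9.61%) / (1.31 − 0.84) = 7.0638%
R_f = 9.61% − 0.84 × 7.0638% = 3.6764%
β_Arden = Cov / Var(R_m) = 0.03244 / 0.03539 = 0.9166
E(R_Arden) = R_f + β × MRP = 3.6764% + 0.9166 × 7.0638% = 10.15%

10.15%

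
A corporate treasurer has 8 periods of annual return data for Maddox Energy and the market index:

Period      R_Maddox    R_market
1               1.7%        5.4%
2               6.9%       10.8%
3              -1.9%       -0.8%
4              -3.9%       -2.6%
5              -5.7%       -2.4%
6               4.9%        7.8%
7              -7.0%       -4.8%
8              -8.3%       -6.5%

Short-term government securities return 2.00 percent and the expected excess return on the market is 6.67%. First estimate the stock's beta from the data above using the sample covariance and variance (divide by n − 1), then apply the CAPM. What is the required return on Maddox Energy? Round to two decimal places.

7.88%

Mean R_i = (1.7 + 6.9 − 1.9 − 3.9 − 5.7 + 4.9 − 7.0 − 8.3) / 8 = -1.6625%
Mean R_m = (5.4 + 10.8 − 0.8 − 2.6 − 2.4 + 7.8 − 4.8 − 6.5) / 8 = 0.8625%
Σ(R_i − R̄_i)(R_m − R̄_m) = 246.2813  ⇒  Cov = 246.2813 / 7 = 35.1830
Σ(R_m − R̄_m)² = 279.1388  ⇒  Var(R_m) = 279.1388 / 7 = 39.8770
β = Cov / Var(R_m) = 35.1830 / 39.8770 = 0.8823
E(R) = R_f + β × MRP = 2.00% + 0.8823 × 6.67% = 7.88%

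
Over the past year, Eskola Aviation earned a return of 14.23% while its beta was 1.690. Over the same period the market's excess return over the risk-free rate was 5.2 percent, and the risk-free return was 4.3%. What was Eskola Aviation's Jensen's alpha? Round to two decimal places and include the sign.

+1.14%

CAPM benchmark = R_f + β(R_m − R_f) = 4.3% + 1.690 × 5.2% = 13.0880%
α = actual − benchmark = 14.23% − 13.0880% = +1.14%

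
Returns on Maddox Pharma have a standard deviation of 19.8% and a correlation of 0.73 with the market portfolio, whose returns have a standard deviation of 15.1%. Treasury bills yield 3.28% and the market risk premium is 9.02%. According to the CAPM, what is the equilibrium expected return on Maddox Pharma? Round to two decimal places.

β = ρ × σ_i / σ_m = 0.73 × 19.8% / 15.1% = 0.9572
E(R) = 3.28% + 0.9572 × 9.02% = 11.91%

11.91%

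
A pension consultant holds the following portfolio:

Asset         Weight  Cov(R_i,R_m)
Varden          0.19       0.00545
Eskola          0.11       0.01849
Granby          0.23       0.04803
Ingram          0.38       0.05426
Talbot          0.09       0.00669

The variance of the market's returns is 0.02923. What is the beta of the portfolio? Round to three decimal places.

β_Varden = 0.00545 / 0.02923 = 0.1865
β_Eskola = 0.01849 / 0.02923 = 0.6326
β_Granby = 0.04803 / 0.02923 = 1.6432
β_Ingram = 0.05426 / 0.02923 = 1.8563
β_Talbot = 0.00669 / 0.02923 = 0.2289
β_P = Σ w_i β_i = 0.19×0.1865 + 0.11×0.6326 + 0.23×1.6432 + 0.38×1.8563 + 0.09×0.2289 = 1.2090

1.209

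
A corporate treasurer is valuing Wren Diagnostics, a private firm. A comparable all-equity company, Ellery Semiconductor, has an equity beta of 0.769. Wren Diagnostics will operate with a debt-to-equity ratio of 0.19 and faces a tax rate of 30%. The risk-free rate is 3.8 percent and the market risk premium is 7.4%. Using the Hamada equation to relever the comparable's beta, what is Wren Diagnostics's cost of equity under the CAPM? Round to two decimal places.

10.25%

β_L = β_U × [1 + (1 − t)(D/E)] = 0.769 × [1 + (1 − 0.30) × 0.19]
    = 0.769 × [1 + 0.70 × 0.19] = 0.769 × 1.1330 = 0.8713
E(R) = R_f + β_L × MRP = 3.8% + 0.8713 × 7.4% = 10.25%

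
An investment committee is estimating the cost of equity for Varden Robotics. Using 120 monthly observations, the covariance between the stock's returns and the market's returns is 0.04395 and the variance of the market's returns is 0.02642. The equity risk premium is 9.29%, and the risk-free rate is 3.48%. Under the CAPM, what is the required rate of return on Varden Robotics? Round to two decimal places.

18.93%

β = Cov(R_i, R_m) / Var(R_m) = 0.04395 / 0.02642 = 1.6635
E(R) = R_f + β × MRP = 3.48% + 1.6635 × 9.29% = 18.93%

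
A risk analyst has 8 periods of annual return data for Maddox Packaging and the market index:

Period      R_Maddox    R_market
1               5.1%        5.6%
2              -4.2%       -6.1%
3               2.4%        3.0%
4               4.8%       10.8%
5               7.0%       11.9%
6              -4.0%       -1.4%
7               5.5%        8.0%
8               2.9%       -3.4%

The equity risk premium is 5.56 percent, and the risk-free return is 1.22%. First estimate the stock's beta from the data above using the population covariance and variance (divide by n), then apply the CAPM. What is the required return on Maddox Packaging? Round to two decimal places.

4.19%

Mean R_i = (5.1 − 4.2 + 2.4 + 4.8 + 7.0 − 4.0 + 5.5 + 2.9) / 8 = 2.4375%
Mean R_m = (5.6 − 6.1 + 3.0 + 10.8 + 11.9 − 1.4 + 8.0 − 3.4) / 8 = 3.5500%
Σ(R_i − R̄_i)(R_m − R̄_m) = 167.0350  ⇒  Cov = 167.0350 / 8 = 20.8794
Σ(R_m − R̄_m)² = 312.5200  ⇒  Var(R_m) = 312.5200 / 8 = 39.0650
β = Cov / Var(R_m) = 20.8794 / 39.0650 = 0.5345
E(R) = R_f + β × MRP = 1.22% + 0.5345 × 5.56% = 4.19%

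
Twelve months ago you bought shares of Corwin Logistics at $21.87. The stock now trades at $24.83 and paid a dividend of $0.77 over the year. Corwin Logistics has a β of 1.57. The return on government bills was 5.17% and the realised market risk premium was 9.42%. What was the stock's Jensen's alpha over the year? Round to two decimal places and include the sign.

-2.90%

Realised HPR = (P1 + D1 − P0) / P0 = (24.83 + 0.77 − 21.87) / 21.87 = 3.73 / 21.87 = 17.0553%
CAPM required = R_f + β·MRP = 5.17% + 1.57 × 9.42% = 19.9594%
α = realised − required = 17.0553% − 19.9594% = -2.90%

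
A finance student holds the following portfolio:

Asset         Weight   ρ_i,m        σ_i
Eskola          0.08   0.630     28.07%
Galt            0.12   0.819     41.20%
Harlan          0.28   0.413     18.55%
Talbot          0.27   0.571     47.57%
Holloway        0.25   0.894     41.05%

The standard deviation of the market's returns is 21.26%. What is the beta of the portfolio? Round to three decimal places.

1.134

β_Eskola = 0.630 × 28.07% / 21.26% = 0.8318
β_Galt = 0.819 × 41.20% / 21.26% = 1.5871
β_Harlan = 0.413 × 18.55% / 21.26% = 0.3604
β_Talbot = 0.571 × 47.57% / 21.26% = 1.2776
β_Holloway = 0.894 × 41.05% / 21.26% = 1.7262
β_P = Σ w_i β_i = 0.08×0.8318 + 0.12×1.5871 + 0.28×0.3604 + 0.27×1.2776 + 0.25×1.7262 = 1.1344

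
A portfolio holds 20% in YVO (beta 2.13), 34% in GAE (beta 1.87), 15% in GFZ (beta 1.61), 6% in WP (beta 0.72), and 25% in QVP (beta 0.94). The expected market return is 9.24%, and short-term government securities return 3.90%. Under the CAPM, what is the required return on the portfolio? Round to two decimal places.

12.35%

β_P = Σ w_i β_i = 0.20×2.13 + 0.34×1.87 + 0.15×1.61 + 0.06×0.72 + 0.25×0.94 = 1.5815
MRP = 9.24% − 3.90% = 5.34%
E(R_P) = R_f + β_P × MRP = 3.90% + 1.5815 × 5.34% = 12.35%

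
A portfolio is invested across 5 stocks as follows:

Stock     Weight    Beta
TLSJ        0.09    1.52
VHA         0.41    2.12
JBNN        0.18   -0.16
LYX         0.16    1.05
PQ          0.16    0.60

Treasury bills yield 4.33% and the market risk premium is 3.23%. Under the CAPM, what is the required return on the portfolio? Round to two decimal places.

β_P = Σ w_i β_i = 0.09×1.52 + 0.41×2.12 + 0.18×-0.16 + 0.16×1.05 + 0.16×0.60 = 1.2412
E(R_P) = R_f + β_P × MRP = 4.33% + 1.2412 × 3.23% = 8.34%

8.34%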